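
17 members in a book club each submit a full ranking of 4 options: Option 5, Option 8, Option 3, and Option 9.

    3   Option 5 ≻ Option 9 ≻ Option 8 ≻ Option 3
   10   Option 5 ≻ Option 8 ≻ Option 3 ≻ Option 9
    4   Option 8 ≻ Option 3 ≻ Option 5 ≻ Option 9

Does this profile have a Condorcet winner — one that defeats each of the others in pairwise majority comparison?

Yes

Head-to-head results (17 voters total):
Option 5 vs Option 8: Option 5 wins 13–4.
Option 5 vs Option 3: Option 5 wins 13–4.
Option 5 vs Option 9: Option 5 wins 17–0.
Option 8 vs Option 3: Option 8 wins 17–0.
Option 8 vs Option 9: Option 8 wins 14–3.
Option 3 vs Option 9: Option 3 wins 14–3.
Option 5 beats each rival — Option 8 (13–4), Option 3 (13–4), Option 9 (17–0) — so Option 5 is the Condorcet winner.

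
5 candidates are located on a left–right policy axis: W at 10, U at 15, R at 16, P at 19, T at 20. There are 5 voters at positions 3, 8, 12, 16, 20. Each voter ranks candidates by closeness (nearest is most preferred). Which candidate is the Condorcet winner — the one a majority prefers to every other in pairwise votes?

With single-peaked preferences on a line, the Condorcet winner is the candidate closest to the median voter.
The median voter (position 12) is closest to W at 10.
Check: W vs U — voters closer to W: 3 of 5.

W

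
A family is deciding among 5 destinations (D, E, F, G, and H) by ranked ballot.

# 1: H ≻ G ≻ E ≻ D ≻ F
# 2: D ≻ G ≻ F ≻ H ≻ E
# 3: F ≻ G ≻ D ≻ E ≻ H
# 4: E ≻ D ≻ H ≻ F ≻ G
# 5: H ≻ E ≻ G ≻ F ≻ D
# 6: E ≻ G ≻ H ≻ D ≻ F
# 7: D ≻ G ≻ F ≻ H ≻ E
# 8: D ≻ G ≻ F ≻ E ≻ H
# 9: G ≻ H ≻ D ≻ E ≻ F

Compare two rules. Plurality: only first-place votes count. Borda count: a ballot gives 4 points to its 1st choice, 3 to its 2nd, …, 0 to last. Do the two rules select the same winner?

No

Plurality first-place counts: D 3, E 2, F 1, G 1, H 2 → D.
Borda totals: D 21, E 16, F 12, G 24, H 17 → G.
The two rules disagree: plurality picks D, Borda picks G.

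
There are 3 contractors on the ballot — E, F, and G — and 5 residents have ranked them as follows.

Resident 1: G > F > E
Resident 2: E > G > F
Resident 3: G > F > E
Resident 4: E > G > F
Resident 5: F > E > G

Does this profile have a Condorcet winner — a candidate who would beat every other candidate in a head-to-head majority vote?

Head-to-head results (5 voters total):
E vs F: F wins 3–2.
E vs G: E wins 3–2.
F vs G: G wins 4–1.
No candidate beats all others: E beats G beats F beats E, a majority cycle.

No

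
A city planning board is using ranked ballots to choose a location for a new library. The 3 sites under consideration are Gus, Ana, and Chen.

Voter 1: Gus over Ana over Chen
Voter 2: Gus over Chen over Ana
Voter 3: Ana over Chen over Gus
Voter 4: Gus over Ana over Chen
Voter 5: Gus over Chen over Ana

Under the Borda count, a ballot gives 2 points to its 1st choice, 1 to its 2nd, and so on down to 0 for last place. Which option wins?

Gus

Borda scores:
  Gus: 2 + 2 + 0 + 2 + 2 = 8
  Ana: 1 + 0 + 2 + 1 + 0 = 4
  Chen: 0 + 1 + 1 + 0 + 1 = 3
Gus has the highest total.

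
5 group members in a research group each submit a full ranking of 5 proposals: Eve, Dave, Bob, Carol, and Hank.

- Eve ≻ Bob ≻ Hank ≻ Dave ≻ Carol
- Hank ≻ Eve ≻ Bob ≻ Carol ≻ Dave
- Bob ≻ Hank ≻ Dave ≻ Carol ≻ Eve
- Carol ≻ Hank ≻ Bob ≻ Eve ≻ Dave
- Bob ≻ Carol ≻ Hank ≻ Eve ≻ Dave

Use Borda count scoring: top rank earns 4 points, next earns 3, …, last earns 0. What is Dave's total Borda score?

3

Borda scores:
  Eve: 4 + 3 + 0 + 1 + 1 = 9
  Dave: 1 + 0 + 2 + 0 + 0 = 3
  Bob: 3 + 2 + 4 + 2 + 4 = 15
  Carol: 0 + 1 + 1 + 4 + 3 = 9
  Hank: 2 + 4 + 3 + 3 + 2 = 14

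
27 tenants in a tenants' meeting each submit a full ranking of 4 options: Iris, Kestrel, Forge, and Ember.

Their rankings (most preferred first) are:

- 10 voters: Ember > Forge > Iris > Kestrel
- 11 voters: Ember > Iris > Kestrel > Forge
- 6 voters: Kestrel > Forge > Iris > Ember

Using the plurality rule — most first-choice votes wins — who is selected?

First-place vote totals:
  Iris: 0
  Kestrel: 6
  Forge: 0
  Ember: 21
Ember has the most first-place votes.

Ember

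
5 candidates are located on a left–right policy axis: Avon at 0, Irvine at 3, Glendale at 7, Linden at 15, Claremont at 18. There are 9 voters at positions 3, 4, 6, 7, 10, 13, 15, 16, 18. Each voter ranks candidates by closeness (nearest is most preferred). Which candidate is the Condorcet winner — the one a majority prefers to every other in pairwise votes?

Glendale

With single-peaked preferences on a line, the Condorcet winner is the candidate closest to the median voter.
The median voter (position 10) is closest to Glendale at 7.
Check: Glendale vs Claremont — voters closer to Glendale: 5 of 9.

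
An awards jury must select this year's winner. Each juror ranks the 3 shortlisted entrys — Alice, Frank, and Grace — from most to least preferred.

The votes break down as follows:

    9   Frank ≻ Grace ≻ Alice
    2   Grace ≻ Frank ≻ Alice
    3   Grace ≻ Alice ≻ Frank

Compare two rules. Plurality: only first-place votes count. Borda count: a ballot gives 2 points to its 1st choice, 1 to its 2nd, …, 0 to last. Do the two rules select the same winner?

Plurality first-place counts: Alice 0, Frank 9, Grace 5 → Frank.
Borda totals: Alice 3, Frank 20, Grace 19 → Frank.
The two rules agree on Frank.

Yes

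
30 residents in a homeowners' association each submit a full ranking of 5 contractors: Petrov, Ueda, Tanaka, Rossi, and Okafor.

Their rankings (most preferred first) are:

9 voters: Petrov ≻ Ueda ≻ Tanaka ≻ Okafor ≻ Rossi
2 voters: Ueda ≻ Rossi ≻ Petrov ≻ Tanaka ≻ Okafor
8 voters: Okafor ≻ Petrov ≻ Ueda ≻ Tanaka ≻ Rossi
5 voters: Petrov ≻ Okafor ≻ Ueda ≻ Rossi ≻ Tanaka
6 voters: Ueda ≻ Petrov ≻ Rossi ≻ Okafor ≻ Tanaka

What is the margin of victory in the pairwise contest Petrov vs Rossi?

Ballots ranking Petrov above Rossi: 9+8+5+6 = 28.
Ballots ranking Rossi above Petrov: 2.
Petrov wins 28–2, a margin of 26.

26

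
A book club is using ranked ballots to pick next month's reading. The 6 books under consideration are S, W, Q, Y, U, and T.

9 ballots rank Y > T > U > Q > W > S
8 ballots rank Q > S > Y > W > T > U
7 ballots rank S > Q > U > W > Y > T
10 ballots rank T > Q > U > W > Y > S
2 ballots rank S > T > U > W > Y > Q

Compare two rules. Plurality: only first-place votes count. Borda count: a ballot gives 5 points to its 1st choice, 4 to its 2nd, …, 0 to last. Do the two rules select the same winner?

No

Plurality first-place counts: S 9, W 0, Q 8, Y 9, U 0, T 10 → T.
Borda totals: S 77, W 63, Q 126, Y 88, U 84, T 102 → Q.
The two rules disagree: plurality picks T, Borda picks Q.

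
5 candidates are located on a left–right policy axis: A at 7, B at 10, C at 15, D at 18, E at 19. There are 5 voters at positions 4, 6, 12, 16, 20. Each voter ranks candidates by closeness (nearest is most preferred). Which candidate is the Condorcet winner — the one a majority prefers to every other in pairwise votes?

B

With single-peaked preferences on a line, the Condorcet winner is the candidate closest to the median voter.
The median voter (position 12) is closest to B at 10.
Check: B vs D — voters closer to B: 3 of 5.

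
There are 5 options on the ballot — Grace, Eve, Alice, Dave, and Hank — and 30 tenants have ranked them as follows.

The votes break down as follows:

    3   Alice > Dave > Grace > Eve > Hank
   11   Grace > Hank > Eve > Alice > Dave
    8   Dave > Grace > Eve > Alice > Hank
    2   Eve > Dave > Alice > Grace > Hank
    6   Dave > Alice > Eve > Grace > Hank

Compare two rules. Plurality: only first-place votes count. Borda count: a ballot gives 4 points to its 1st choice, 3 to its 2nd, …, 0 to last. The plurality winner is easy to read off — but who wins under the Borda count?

Grace

Plurality first-place counts: Grace 11, Eve 2, Alice 3, Dave 14, Hank 0 → Dave.
Borda totals: Grace 82, Eve 61, Alice 53, Dave 71, Hank 33 → Grace.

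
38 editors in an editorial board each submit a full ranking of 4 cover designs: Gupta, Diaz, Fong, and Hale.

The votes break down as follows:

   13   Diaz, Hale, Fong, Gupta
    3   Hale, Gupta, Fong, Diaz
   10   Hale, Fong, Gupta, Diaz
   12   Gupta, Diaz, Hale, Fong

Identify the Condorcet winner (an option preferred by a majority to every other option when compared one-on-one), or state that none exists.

Head-to-head results (38 voters total):
Gupta vs Diaz: Gupta wins 25–13.
Gupta vs Fong: Fong wins 23–15.
Gupta vs Hale: Hale wins 26–12.
Diaz vs Fong: Diaz wins 25–13.
Diaz vs Hale: Diaz wins 25–13.
Fong vs Hale: Hale wins 38–0.
No candidate beats all others: Gupta beats Diaz beats Fong beats Gupta, a majority cycle.

None — there is no Condorcet winner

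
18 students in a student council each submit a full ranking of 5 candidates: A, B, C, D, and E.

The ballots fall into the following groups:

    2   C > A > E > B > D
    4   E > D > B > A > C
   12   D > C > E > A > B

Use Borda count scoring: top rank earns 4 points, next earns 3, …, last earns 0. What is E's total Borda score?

Borda scores:
  A: 2·3 + 4·1 + 12·1 = 22
  B: 2·1 + 4·2 + 12·0 = 10
  C: 2·4 + 4·0 + 12·3 = 44
  D: 2·0 + 4·3 + 12·4 = 60
  E: 2·2 + 4·4 + 12·2 = 44

44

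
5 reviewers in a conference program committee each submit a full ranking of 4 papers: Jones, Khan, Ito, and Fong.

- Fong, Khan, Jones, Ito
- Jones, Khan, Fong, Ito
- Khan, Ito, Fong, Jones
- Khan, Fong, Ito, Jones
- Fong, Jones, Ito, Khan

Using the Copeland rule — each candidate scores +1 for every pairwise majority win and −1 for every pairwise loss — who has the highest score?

Pairwise results:
  Jones vs Khan: Khan wins 3–2.
  Jones vs Ito: Jones wins 3–2.
  Jones vs Fong: Fong wins 4–1.
  Khan vs Ito: Khan wins 4–1.
  Khan vs Fong: Khan wins 3–2.
  Ito vs Fong: Fong wins 4–1.
Copeland scores (wins − losses):
  Jones: 1 − 2 = -1
  Khan: 3 − 0 = 3
  Ito: 0 − 3 = -3
  Fong: 2 − 1 = 1
Khan has the best Copeland score.

Khan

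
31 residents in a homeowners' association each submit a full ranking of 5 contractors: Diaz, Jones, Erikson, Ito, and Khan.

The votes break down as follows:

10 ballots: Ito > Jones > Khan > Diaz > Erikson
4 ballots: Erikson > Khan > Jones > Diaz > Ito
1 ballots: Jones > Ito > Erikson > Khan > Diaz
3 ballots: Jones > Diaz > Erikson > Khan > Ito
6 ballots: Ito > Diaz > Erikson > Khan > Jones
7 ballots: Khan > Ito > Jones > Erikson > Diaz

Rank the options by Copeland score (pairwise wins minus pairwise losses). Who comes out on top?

Pairwise results:
  Diaz vs Jones: Jones wins 25–6.
  Diaz vs Erikson: Diaz wins 19–12.
  Diaz vs Ito: Ito wins 24–7.
  Diaz vs Khan: Khan wins 22–9.
  Jones vs Erikson: Jones wins 21–10.
  Jones vs Ito: Ito wins 23–8.
  Jones vs Khan: Khan wins 17–14.
  Erikson vs Ito: Ito wins 24–7.
  Erikson vs Khan: Khan wins 17–14.
  Ito vs Khan: Ito wins 17–14.
Copeland scores (wins − losses):
  Diaz: 1 − 3 = -2
  Jones: 2 − 2 = 0
  Erikson: 0 − 4 = -4
  Ito: 4 − 0 = 4
  Khan: 3 − 1 = 2
Ito has the best Copeland score.

Ito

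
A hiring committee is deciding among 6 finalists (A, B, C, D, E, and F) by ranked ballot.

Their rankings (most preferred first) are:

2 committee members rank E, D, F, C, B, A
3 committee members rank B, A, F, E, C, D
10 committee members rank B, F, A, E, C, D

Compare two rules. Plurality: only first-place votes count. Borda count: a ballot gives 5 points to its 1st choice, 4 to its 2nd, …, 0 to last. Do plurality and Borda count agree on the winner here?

Plurality first-place counts: A 0, B 13, C 0, D 0, E 2, F 0 → B.
Borda totals: A 42, B 67, C 17, D 8, E 36, F 55 → B.
The two rules agree on B.

Yes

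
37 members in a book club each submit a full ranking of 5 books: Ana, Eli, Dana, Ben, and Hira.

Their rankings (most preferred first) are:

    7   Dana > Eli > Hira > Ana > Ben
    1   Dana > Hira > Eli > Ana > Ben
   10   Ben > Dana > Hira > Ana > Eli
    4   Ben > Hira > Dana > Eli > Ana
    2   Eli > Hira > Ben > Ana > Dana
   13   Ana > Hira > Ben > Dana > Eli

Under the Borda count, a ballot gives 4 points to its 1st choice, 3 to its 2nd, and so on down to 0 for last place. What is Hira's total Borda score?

Borda scores:
  Ana: 7·1 + 1 + 10·1 + 4·0 + 2·1 + 13·4 = 72
  Eli: 7·3 + 2 + 10·0 + 4·1 + 2·4 + 13·0 = 35
  Dana: 7·4 + 4 + 10·3 + 4·2 + 2·0 + 13·1 = 83
  Ben: 7·0 + 0 + 10·4 + 4·4 + 2·2 + 13·2 = 86
  Hira: 7·2 + 3 + 10·2 + 4·3 + 2·3 + 13·3 = 94

94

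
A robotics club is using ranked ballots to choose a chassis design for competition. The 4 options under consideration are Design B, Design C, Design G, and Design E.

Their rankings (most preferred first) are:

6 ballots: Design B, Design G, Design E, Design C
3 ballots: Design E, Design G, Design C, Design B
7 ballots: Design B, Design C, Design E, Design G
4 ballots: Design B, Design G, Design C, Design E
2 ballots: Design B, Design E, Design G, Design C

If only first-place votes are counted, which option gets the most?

First-place vote totals:
  Design B: 19
  Design C: 0
  Design G: 0
  Design E: 3
Design B has the most first-place votes.

Design B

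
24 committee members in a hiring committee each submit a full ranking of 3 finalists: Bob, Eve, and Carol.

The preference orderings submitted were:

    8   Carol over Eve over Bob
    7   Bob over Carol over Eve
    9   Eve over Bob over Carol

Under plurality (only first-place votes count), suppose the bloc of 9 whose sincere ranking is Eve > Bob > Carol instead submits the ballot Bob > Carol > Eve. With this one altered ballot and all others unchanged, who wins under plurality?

Bob

First-place totals with the altered ballot: Bob 16, Eve 0, Carol 8.
The switch changes the winner from Eve to Bob.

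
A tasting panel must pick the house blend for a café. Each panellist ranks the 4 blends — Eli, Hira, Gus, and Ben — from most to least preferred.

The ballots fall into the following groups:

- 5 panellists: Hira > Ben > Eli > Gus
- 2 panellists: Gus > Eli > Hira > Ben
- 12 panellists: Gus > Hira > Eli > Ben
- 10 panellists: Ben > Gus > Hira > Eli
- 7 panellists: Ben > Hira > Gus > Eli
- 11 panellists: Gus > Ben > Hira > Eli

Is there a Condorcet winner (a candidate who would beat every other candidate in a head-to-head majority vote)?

Yes

Head-to-head results (47 voters total):
Eli vs Hira: Hira wins 45–2.
Eli vs Gus: Gus wins 42–5.
Eli vs Ben: Ben wins 33–14.
Hira vs Gus: Gus wins 35–12.
Hira vs Ben: Ben wins 28–19.
Gus vs Ben: Gus wins 25–22.
Gus beats each rival — Eli (42–5), Hira (35–12), Ben (25–22) — so Gus is the Condorcet winner.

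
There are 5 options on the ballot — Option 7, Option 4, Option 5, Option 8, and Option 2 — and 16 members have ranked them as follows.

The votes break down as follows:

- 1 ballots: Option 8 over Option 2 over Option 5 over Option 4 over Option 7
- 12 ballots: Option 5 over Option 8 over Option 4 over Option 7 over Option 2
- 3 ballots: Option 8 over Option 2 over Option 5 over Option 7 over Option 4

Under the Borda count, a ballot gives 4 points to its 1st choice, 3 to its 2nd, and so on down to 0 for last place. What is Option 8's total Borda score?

Borda scores:
  Option 7: 0 + 12·1 + 3·1 = 15
  Option 4: 1 + 12·2 + 3·0 = 25
  Option 5: 2 + 12·4 + 3·2 = 56
  Option 8: 4 + 12·3 + 3·4 = 52
  Option 2: 3 + 12·0 + 3·3 = 12

52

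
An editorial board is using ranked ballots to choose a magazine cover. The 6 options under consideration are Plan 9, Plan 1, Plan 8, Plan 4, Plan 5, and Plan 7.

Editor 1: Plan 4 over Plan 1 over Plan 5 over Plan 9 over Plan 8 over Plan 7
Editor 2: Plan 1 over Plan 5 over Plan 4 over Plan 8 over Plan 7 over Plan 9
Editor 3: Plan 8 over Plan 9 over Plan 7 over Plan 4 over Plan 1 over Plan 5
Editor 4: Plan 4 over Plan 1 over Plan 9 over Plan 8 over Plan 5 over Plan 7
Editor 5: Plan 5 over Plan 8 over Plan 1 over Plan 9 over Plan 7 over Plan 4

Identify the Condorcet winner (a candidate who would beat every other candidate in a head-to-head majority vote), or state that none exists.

Head-to-head results (5 voters total):
Plan 9 vs Plan 1: Plan 1 wins 4–1.
Plan 9 vs Plan 8: Plan 8 wins 3–2.
Plan 9 vs Plan 4: Plan 4 wins 3–2.
Plan 9 vs Plan 5: Plan 5 wins 3–2.
Plan 9 vs Plan 7: Plan 9 wins 4–1.
Plan 1 vs Plan 8: Plan 1 wins 3–2.
Plan 1 vs Plan 4: Plan 4 wins 3–2.
Plan 1 vs Plan 5: Plan 1 wins 4–1.
Plan 1 vs Plan 7: Plan 1 wins 4–1.
Plan 8 vs Plan 4: Plan 4 wins 3–2.
Plan 8 vs Plan 5: Plan 5 wins 3–2.
Plan 8 vs Plan 7: Plan 8 wins 5–0.
Plan 4 vs Plan 5: Plan 4 wins 3–2.
Plan 4 vs Plan 7: Plan 4 wins 3–2.
Plan 5 vs Plan 7: Plan 5 wins 4–1.
Plan 4 beats each rival — Plan 9 (3–2), Plan 1 (3–2), Plan 8 (3–2), Plan 5 (3–2), Plan 7 (3–2) — so Plan 4 is the Condorcet winner.

Plan 4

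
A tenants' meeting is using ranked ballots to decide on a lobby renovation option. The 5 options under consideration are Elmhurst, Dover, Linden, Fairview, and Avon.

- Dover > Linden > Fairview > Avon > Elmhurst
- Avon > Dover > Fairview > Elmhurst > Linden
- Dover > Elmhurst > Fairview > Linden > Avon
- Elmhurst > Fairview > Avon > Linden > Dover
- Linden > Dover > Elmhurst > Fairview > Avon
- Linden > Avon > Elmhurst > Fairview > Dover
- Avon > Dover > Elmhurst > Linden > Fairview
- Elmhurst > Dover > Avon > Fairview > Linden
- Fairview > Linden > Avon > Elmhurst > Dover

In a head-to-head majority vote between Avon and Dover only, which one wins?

Avon

Ballots ranking Avon above Dover: 5.
Ballots ranking Dover above Avon: 4.
Avon wins the head-to-head, 5–4.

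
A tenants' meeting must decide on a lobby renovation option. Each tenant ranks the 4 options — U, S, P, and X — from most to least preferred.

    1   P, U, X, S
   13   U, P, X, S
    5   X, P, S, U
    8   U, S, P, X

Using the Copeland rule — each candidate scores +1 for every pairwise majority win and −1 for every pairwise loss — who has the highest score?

Pairwise results:
  U vs S: U wins 22–5.
  U vs P: U wins 21–6.
  U vs X: U wins 22–5.
  S vs P: P wins 19–8.
  S vs X: X wins 19–8.
  P vs X: P wins 22–5.
Copeland scores (wins − losses):
  U: 3 − 0 = 3
  S: 0 − 3 = -3
  P: 2 − 1 = 1
  X: 1 − 2 = -1
U has the best Copeland score.

U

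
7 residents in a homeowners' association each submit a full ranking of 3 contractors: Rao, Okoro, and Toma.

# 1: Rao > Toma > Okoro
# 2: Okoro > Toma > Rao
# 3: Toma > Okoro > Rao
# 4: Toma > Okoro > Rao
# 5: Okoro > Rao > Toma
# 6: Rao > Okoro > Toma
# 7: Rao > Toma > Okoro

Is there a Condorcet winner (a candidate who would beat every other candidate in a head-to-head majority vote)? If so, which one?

There is no Condorcet winner

Head-to-head results (7 voters total):
Rao vs Okoro: Okoro wins 4–3.
Rao vs Toma: Rao wins 4–3.
Okoro vs Toma: Toma wins 4–3.
No candidate beats all others: Rao beats Toma beats Okoro beats Rao, a majority cycle.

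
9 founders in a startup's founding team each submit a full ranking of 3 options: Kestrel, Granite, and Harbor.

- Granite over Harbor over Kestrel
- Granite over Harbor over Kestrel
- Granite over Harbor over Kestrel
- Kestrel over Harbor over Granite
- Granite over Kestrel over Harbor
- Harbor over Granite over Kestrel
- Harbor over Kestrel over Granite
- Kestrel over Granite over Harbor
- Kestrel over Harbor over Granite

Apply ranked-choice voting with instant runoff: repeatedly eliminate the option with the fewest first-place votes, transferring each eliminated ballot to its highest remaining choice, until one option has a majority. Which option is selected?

Granite

Round 1: Granite 4, Kestrel 3, Harbor 2. Harbor has the fewest and is eliminated.
Round 2: Granite 5, Kestrel 4. Granite has a majority.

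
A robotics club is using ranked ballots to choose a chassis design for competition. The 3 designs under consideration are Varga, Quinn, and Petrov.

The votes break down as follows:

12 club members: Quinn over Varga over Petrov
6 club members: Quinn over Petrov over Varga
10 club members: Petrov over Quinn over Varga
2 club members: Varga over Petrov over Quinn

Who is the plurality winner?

Quinn

First-place vote totals:
  Varga: 2
  Quinn: 18
  Petrov: 10
Quinn has the most first-place votes.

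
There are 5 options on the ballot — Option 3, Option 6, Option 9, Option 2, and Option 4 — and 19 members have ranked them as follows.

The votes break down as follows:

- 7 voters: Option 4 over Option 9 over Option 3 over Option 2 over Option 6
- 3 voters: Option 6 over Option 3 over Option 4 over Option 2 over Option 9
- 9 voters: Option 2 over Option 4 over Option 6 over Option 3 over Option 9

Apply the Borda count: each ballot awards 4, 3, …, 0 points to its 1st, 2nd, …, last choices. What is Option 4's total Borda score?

61

Borda scores:
  Option 3: 7·2 + 3·3 + 9·1 = 32
  Option 6: 7·0 + 3·4 + 9·2 = 30
  Option 9: 7·3 + 3·0 + 9·0 = 21
  Option 2: 7·1 + 3·1 + 9·4 = 46
  Option 4: 7·4 + 3·2 + 9·3 = 61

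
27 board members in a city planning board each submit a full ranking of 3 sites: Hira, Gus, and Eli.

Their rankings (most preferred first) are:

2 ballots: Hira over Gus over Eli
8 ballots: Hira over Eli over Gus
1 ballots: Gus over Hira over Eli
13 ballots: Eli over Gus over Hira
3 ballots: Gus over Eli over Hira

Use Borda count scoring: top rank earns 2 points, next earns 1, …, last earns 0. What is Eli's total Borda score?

Borda scores:
  Hira: 2·2 + 8·2 + 1 + 13·0 + 3·0 = 21
  Gus: 2·1 + 8·0 + 2 + 13·1 + 3·2 = 23
  Eli: 2·0 + 8·1 + 0 + 13·2 + 3·1 = 37

37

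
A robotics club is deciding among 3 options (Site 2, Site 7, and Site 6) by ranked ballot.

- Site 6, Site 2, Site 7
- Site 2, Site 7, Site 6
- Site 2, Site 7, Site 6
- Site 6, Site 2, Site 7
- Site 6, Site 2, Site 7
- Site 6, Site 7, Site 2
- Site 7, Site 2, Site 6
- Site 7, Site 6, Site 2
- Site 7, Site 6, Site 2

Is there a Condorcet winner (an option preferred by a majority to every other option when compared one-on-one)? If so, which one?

Head-to-head results (9 voters total):
Site 2 vs Site 7: Site 2 wins 5–4.
Site 2 vs Site 6: Site 6 wins 6–3.
Site 7 vs Site 6: Site 7 wins 5–4.
No candidate beats all others: Site 2 beats Site 7 beats Site 6 beats Site 2, a majority cycle.

There is no Condorcet winner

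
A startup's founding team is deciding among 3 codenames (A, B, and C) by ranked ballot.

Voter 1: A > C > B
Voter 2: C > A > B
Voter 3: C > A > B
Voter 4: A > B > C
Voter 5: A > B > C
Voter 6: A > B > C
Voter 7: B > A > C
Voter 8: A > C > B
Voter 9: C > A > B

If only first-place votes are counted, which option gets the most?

First-place vote totals:
  A: 5
  B: 1
  C: 3
A has the most first-place votes.

A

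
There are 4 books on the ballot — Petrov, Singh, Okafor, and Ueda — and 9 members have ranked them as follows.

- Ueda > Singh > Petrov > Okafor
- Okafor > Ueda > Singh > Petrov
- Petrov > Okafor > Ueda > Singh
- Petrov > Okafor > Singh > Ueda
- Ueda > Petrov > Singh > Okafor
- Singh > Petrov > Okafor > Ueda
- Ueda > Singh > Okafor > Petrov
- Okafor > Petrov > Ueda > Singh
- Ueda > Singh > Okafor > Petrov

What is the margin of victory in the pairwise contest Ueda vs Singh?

Ballots ranking Ueda above Singh: 7.
Ballots ranking Singh above Ueda: 2.
Ueda wins 7–2, a margin of 5.

5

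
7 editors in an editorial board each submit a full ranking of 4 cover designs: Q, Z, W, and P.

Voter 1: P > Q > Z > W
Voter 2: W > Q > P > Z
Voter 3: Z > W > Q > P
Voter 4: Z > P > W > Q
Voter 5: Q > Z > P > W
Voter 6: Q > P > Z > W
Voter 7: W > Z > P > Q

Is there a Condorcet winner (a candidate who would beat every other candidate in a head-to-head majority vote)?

Head-to-head results (7 voters total):
Q vs Z: Q wins 4–3.
Q vs W: W wins 4–3.
Q vs P: Q wins 4–3.
Z vs W: Z wins 5–2.
Z vs P: Z wins 4–3.
W vs P: P wins 4–3.
No candidate beats all others: Q beats Z beats W beats Q, a majority cycle.

No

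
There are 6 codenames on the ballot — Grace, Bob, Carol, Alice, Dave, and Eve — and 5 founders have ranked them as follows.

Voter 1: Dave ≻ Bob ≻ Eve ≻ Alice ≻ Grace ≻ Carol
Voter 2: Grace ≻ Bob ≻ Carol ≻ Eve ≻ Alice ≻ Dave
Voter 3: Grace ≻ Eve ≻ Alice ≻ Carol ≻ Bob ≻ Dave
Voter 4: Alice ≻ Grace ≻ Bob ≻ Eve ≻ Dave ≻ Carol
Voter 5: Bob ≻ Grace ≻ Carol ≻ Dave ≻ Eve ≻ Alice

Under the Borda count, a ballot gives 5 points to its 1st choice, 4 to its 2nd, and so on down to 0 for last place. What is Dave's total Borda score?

Borda scores:
  Grace: 1 + 5 + 5 + 4 + 4 = 19
  Bob: 4 + 4 + 1 + 3 + 5 = 17
  Carol: 0 + 3 + 2 + 0 + 3 = 8
  Alice: 2 + 1 + 3 + 5 + 0 = 11
  Dave: 5 + 0 + 0 + 1 + 2 = 8
  Eve: 3 + 2 + 4 + 2 + 1 = 12

8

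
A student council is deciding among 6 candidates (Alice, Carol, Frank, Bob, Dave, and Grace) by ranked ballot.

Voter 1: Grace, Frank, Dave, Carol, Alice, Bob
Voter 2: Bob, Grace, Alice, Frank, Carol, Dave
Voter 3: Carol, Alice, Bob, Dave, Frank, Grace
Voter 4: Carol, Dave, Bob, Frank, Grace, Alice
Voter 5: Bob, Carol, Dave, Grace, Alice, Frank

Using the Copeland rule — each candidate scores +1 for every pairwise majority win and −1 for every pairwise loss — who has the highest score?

Carol

Pairwise results:
  Alice vs Carol: Carol wins 4–1.
  Alice vs Frank: Alice wins 3–2.
  Alice vs Bob: Bob wins 3–2.
  Alice vs Dave: Dave wins 3–2.
  Alice vs Grace: Grace wins 4–1.
  Carol vs Frank: Carol wins 3–2.
  Carol vs Bob: Carol wins 3–2.
  Carol vs Dave: Carol wins 4–1.
  Carol vs Grace: Carol wins 3–2.
  Frank vs Bob: Bob wins 4–1.
  Frank vs Dave: Dave wins 3–2.
  Frank vs Grace: Grace wins 3–2.
  Bob vs Dave: Bob wins 3–2.
  Bob vs Grace: Bob wins 4–1.
  Dave vs Grace: Dave wins 3–2.
Copeland scores (wins − losses):
  Alice: 1 − 4 = -3
  Carol: 5 − 0 = 5
  Frank: 0 − 5 = -5
  Bob: 4 − 1 = 3
  Dave: 3 − 2 = 1
  Grace: 2 − 3 = -1
Carol has the best Copeland score.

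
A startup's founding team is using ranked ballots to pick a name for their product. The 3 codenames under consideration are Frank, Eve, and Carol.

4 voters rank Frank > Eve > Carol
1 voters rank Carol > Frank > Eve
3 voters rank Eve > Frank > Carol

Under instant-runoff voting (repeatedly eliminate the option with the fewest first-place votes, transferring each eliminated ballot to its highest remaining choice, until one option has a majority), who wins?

Frank

Round 1: Frank 4, Eve 3, Carol 1. Carol has the fewest and is eliminated.
Round 2: Frank 5, Eve 3. Frank has a majority.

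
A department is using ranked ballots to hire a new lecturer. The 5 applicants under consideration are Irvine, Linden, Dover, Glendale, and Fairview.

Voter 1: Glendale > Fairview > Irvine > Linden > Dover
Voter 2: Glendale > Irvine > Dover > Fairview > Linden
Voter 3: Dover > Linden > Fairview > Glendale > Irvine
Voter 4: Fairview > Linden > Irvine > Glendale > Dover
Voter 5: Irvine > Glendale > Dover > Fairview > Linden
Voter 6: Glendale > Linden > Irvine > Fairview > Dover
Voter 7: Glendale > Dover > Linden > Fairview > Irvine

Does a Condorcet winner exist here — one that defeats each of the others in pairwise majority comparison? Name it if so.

Head-to-head results (7 voters total):
Irvine vs Linden: Linden wins 4–3.
Irvine vs Dover: Irvine wins 5–2.
Irvine vs Glendale: Glendale wins 5–2.
Irvine vs Fairview: Fairview wins 4–3.
Linden vs Dover: Dover wins 4–3.
Linden vs Glendale: Glendale wins 5–2.
Linden vs Fairview: Fairview wins 4–3.
Dover vs Glendale: Glendale wins 6–1.
Dover vs Fairview: Dover wins 4–3.
Glendale vs Fairview: Glendale wins 5–2.
Glendale beats each rival — Irvine (5–2), Linden (5–2), Dover (6–1), Fairview (5–2) — so Glendale is the Condorcet winner.

Glendale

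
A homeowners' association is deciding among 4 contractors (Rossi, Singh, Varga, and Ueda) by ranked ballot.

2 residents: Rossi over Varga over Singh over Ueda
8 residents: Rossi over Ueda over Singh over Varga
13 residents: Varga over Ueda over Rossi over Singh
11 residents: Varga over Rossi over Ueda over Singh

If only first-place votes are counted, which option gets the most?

Varga

First-place vote totals:
  Rossi: 10
  Singh: 0
  Varga: 24
  Ueda: 0
Varga has the most first-place votes.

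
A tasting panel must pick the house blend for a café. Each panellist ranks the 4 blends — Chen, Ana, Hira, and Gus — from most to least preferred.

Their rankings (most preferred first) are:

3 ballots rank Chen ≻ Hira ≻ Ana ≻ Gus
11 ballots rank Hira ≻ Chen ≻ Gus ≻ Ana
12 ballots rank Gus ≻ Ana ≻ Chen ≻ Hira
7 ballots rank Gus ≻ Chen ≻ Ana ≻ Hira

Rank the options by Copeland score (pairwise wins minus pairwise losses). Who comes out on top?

Pairwise results:
  Chen vs Ana: Chen wins 21–12.
  Chen vs Hira: Chen wins 22–11.
  Chen vs Gus: Gus wins 19–14.
  Ana vs Hira: Ana wins 19–14.
  Ana vs Gus: Gus wins 30–3.
  Hira vs Gus: Gus wins 19–14.
Copeland scores (wins − losses):
  Chen: 2 − 1 = 1
  Ana: 1 − 2 = -1
  Hira: 0 − 3 = -3
  Gus: 3 − 0 = 3
Gus has the best Copeland score.

Gus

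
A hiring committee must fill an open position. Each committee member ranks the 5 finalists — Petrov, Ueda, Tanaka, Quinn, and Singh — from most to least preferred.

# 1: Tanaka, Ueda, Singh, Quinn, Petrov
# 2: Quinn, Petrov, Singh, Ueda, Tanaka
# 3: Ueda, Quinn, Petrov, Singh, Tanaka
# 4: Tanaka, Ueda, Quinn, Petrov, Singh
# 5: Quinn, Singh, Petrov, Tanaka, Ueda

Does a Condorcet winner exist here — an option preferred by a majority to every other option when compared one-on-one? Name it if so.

There is no Condorcet winner

Head-to-head results (5 voters total):
Petrov vs Ueda: Ueda wins 3–2.
Petrov vs Tanaka: Petrov wins 3–2.
Petrov vs Quinn: Quinn wins 5–0.
Petrov vs Singh: Petrov wins 3–2.
Ueda vs Tanaka: Tanaka wins 3–2.
Ueda vs Quinn: Ueda wins 3–2.
Ueda vs Singh: Ueda wins 3–2.
Tanaka vs Quinn: Quinn wins 3–2.
Tanaka vs Singh: Singh wins 3–2.
Quinn vs Singh: Quinn wins 4–1.
No candidate beats all others: Petrov beats Tanaka beats Ueda beats Petrov, a majority cycle.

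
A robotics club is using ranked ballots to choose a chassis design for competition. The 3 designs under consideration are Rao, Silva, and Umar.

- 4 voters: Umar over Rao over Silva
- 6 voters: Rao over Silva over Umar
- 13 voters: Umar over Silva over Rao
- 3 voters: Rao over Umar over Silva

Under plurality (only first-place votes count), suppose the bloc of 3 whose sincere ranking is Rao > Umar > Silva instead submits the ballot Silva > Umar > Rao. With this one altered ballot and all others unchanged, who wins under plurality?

First-place totals with the altered ballot: Rao 6, Silva 3, Umar 17.
The winner is unchanged: still Umar.

Umar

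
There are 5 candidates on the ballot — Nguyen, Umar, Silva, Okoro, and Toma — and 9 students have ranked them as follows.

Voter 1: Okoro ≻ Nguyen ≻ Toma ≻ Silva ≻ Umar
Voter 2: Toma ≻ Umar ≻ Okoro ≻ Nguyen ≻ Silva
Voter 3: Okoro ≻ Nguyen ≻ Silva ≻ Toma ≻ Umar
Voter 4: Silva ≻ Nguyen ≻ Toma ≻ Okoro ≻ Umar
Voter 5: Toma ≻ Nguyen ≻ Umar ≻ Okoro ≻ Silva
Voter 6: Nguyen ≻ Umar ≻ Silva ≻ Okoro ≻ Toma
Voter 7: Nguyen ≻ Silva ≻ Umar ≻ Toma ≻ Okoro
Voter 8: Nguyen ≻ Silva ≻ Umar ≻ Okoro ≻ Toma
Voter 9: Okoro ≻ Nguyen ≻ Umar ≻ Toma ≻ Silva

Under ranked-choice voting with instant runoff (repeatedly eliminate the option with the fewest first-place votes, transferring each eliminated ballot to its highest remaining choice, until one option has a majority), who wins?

Nguyen

Round 1: Nguyen 3, Okoro 3, Toma 2, Silva 1, Umar 0. Umar has the fewest and is eliminated.
Round 2: Nguyen 3, Okoro 3, Toma 2, Silva 1. Silva has the fewest and is eliminated.
Round 3: Nguyen 4, Okoro 3, Toma 2. Toma has the fewest and is eliminated.
Round 4: Nguyen 5, Okoro 4. Nguyen has a majority.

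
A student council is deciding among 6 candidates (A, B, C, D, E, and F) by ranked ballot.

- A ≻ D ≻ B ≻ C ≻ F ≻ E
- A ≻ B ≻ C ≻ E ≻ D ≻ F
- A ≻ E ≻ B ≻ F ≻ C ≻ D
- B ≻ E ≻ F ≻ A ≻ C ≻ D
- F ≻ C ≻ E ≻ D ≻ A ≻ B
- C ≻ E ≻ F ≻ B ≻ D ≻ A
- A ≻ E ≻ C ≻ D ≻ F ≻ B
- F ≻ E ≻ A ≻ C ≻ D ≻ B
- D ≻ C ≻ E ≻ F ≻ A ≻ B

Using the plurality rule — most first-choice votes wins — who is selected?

A

First-place vote totals:
  A: 4
  B: 1
  C: 1
  D: 1
  E: 0
  F: 2
A has the most first-place votes.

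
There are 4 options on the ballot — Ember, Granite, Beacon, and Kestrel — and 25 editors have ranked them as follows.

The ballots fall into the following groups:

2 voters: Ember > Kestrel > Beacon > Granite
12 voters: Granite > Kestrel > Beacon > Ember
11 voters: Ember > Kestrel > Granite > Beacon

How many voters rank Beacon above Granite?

Ballots ranking Beacon above Granite: 2.
Ballots ranking Granite above Beacon: 12+11 = 23.
So 2 of 25 voters prefer Beacon to Granite.

2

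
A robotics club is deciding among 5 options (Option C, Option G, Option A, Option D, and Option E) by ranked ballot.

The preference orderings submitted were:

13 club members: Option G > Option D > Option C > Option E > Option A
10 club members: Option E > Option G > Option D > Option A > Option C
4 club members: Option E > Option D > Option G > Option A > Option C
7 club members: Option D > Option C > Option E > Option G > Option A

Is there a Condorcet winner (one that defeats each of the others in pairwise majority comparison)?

No

Head-to-head results (34 voters total):
Option C vs Option G: Option G wins 27–7.
Option C vs Option A: Option C wins 20–14.
Option C vs Option D: Option D wins 34–0.
Option C vs Option E: Option C wins 20–14.
Option G vs Option A: Option G wins 34–0.
Option G vs Option D: Option G wins 23–11.
Option G vs Option E: Option E wins 21–13.
Option A vs Option D: Option D wins 34–0.
Option A vs Option E: Option E wins 34–0.
Option D vs Option E: Option D wins 20–14.
No candidate beats all others: Option C beats Option E beats Option G beats Option C, a majority cycle.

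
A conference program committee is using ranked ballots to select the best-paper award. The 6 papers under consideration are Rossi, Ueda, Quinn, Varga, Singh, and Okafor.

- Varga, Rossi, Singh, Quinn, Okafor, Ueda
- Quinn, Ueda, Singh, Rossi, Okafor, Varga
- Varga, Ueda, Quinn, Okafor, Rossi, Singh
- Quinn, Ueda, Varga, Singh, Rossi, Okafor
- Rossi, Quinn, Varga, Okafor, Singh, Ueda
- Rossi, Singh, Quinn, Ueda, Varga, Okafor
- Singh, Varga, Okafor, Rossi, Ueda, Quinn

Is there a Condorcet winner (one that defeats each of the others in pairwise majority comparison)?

Head-to-head results (7 voters total):
Rossi vs Ueda: Rossi wins 4–3.
Rossi vs Quinn: Rossi wins 4–3.
Rossi vs Varga: Varga wins 4–3.
Rossi vs Singh: Rossi wins 4–3.
Rossi vs Okafor: Rossi wins 5–2.
Ueda vs Quinn: Quinn wins 5–2.
Ueda vs Varga: Varga wins 4–3.
Ueda vs Singh: Singh wins 4–3.
Ueda vs Okafor: Ueda wins 4–3.
Quinn vs Varga: Quinn wins 4–3.
Quinn vs Singh: Quinn wins 4–3.
Quinn vs Okafor: Quinn wins 6–1.
Varga vs Singh: Varga wins 4–3.
Varga vs Okafor: Varga wins 6–1.
Singh vs Okafor: Singh wins 5–2.
No candidate beats all others: Rossi beats Quinn beats Varga beats Rossi, a majority cycle.

No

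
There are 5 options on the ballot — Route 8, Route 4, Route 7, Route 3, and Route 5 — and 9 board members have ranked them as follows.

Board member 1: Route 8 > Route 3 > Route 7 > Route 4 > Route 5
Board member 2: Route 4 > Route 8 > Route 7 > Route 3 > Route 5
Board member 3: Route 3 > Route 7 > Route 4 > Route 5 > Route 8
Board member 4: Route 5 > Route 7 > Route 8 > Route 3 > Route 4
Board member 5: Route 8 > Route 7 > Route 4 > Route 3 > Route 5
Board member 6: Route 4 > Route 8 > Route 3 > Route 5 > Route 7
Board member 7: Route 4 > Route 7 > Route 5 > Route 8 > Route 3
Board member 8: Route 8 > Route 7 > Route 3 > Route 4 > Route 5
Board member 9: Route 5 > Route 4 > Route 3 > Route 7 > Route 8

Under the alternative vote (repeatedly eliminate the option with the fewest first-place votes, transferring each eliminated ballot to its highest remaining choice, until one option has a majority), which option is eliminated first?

Route 7

Round 1: Route 8 3, Route 4 3, Route 5 2, Route 3 1, Route 7 0. Route 7 has the fewest and is eliminated.
Round 2: Route 8 3, Route 4 3, Route 5 2, Route 3 1. Route 3 has the fewest and is eliminated.
Round 3: Route 4 4, Route 8 3, Route 5 2. Route 5 has the fewest and is eliminated.
Round 4: Route 4 5, Route 8 4. Route 4 has a majority.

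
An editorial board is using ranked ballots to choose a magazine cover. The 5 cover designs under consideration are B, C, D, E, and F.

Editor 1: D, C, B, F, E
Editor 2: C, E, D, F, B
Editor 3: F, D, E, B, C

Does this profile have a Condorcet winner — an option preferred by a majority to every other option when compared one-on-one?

Yes

Head-to-head results (3 voters total):
B vs C: C wins 2–1.
B vs D: D wins 3–0.
B vs E: E wins 2–1.
B vs F: F wins 2–1.
C vs D: D wins 2–1.
C vs E: C wins 2–1.
C vs F: C wins 2–1.
D vs E: D wins 2–1.
D vs F: D wins 2–1.
E vs F: F wins 2–1.
D beats each rival — B (3–0), C (2–1), E (2–1), F (2–1) — so D is the Condorcet winner.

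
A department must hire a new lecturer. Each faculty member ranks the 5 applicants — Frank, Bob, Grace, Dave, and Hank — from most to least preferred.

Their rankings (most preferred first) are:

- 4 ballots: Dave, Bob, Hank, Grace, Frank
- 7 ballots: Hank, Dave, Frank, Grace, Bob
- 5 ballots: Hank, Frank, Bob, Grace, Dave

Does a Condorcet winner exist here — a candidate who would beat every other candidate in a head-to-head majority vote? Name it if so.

Hank

Head-to-head results (16 voters total):
Frank vs Bob: Frank wins 12–4.
Frank vs Grace: Frank wins 12–4.
Frank vs Dave: Dave wins 11–5.
Frank vs Hank: Hank wins 16–0.
Bob vs Grace: Bob wins 9–7.
Bob vs Dave: Dave wins 11–5.
Bob vs Hank: Hank wins 12–4.
Grace vs Dave: Dave wins 11–5.
Grace vs Hank: Hank wins 16–0.
Dave vs Hank: Hank wins 12–4.
Hank beats each rival — Frank (16–0), Bob (12–4), Grace (16–0), Dave (12–4) — so Hank is the Condorcet winner.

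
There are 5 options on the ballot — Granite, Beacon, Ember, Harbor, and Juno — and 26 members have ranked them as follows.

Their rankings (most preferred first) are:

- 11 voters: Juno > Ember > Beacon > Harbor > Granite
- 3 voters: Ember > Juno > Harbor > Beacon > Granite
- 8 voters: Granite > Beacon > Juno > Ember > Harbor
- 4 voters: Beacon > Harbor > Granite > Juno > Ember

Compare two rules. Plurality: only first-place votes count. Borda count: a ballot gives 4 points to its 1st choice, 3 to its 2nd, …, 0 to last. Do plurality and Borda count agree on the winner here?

Yes

Plurality first-place counts: Granite 8, Beacon 4, Ember 3, Harbor 0, Juno 11 → Juno.
Borda totals: Granite 40, Beacon 65, Ember 53, Harbor 29, Juno 73 → Juno.
The two rules agree on Juno.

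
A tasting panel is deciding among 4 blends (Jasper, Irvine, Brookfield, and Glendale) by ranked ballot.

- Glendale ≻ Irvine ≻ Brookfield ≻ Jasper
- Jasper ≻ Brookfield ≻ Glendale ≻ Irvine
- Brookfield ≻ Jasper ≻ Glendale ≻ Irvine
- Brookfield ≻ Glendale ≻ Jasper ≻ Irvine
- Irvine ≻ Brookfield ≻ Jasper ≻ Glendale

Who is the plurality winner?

First-place vote totals:
  Jasper: 1
  Irvine: 1
  Brookfield: 2
  Glendale: 1
Brookfield has the most first-place votes.

Brookfield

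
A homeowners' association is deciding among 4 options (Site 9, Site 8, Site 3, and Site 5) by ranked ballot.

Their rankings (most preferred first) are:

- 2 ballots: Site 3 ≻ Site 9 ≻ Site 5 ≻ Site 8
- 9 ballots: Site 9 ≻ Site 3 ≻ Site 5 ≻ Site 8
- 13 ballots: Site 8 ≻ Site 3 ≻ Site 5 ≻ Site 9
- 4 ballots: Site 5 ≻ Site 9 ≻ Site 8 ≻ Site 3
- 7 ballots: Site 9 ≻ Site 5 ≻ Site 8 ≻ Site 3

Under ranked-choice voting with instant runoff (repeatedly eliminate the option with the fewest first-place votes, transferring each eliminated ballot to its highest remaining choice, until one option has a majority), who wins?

Site 9

Round 1: Site 9 16, Site 8 13, Site 5 4, Site 3 2. Site 3 has the fewest and is eliminated.
Round 2: Site 9 18, Site 8 13, Site 5 4. Site 9 has a majority.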